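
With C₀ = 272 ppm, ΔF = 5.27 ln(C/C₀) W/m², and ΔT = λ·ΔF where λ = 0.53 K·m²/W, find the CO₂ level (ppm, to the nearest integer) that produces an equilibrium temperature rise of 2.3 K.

Required forcing: ΔF = ΔT/λ = 2.3/0.53 = 4.3396 W/m².
Then ln(C/272) = ΔF/5.27 = 4.3396/5.27 = 0.82345.
So C = 272 × e^0.82345 = 272 × 2.27835 = 619.71 ppm.

C ≈ 620 ppm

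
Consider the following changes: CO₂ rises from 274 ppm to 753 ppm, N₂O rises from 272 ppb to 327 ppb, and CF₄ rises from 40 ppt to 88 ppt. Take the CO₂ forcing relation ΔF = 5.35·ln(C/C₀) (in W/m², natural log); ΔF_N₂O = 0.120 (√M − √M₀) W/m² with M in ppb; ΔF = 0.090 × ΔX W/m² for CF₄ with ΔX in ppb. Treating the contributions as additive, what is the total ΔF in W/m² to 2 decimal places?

ΔF = 5.60 W/m²

CO₂: 5.35 × ln(753/274) = 5.35 × ln(2.74818) = 5.35 × 1.01094 = 5.4085 W/m².
N₂O: 0.120 × (√327 − √272) = 0.120 × (18.0831 − 16.4924) = 0.120 × 1.5907 = 0.1909 W/m².
CF₄: Δ = 88 − 40 = 48 ppt = 0.048 ppb; ΔF = 0.090 × 0.048 = 0.0043 W/m².
Total ΔF = 5.4085 + 0.1909 + 0.0043 = 5.6037 W/m².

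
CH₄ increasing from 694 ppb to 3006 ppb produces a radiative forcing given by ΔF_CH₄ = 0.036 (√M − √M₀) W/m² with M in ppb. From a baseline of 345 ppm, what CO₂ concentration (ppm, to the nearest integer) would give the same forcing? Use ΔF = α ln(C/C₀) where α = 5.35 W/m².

CH₄ forcing: 0.036 × (√3006 − √694) = 0.036 × (54.8270 − 26.3439) = 0.036 × 28.4831 = 1.02539 W/m².
Set 5.35 ln(C/345) = 1.02539: ln(C/345) = 1.02539/5.35 = 0.19166, so C = 345 × e^0.19166 = 345 × 1.21126 = 417.88 ppm.

C ≈ 418 ppm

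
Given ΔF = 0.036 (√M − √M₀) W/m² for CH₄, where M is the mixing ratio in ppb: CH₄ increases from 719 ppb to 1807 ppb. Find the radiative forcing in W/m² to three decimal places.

ΔF = 0.565 W/m²

CH₄: 0.036 × (√1807 − √719) = 0.036 × (42.5088 − 26.8142) = 0.036 × 15.6946 = 0.5650 W/m².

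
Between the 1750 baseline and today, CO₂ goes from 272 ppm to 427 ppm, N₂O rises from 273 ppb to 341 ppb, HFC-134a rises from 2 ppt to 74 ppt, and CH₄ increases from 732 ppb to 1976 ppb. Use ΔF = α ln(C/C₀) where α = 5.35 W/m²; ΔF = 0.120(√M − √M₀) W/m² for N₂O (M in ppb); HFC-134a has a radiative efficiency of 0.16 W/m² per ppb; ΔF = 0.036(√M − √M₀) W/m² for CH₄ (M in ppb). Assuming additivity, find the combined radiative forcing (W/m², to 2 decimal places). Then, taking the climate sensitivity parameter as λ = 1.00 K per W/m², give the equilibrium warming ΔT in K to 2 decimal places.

CO₂: 5.35 × ln(427/272) = 5.35 × ln(1.56985) = 5.35 × 0.45098 = 2.4127 W/m².
N₂O: 0.120 × (√341 − √273) = 0.120 × (18.4662 − 16.5227) = 0.120 × 1.9435 = 0.2332 W/m².
HFC-134a: Δ = 74 − 2 = 72 ppt = 0.072 ppb; ΔF = 0.16 × 0.072 = 0.0115 W/m².
CH₄: 0.036 × (√1976 − √732) = 0.036 × (44.4522 − 27.0555) = 0.036 × 17.3967 = 0.6263 W/m².
Total ΔF = 2.4127 + 0.2332 + 0.0115 + 0.6263 = 3.2837 W/m².
ΔT = λ ΔF = 1.00 × 3.28 = 3.2800 K.

ΔF = 3.28 W/m²; ΔT = 3.28 K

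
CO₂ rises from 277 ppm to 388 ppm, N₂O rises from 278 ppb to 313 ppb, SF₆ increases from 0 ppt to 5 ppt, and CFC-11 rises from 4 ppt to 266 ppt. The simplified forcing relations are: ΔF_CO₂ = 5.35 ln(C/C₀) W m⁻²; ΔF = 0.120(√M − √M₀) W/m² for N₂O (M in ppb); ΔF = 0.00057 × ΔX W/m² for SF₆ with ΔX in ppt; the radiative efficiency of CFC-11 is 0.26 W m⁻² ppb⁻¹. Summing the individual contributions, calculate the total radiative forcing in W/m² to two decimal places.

CO₂: 5.35 × ln(388/277) = 5.35 × ln(1.40072) = 5.35 × 0.33699 = 1.8029 W/m².
N₂O: 0.120 × (√313 − √278) = 0.120 × (17.6918 − 16.6733) = 0.120 × 1.0185 = 0.1222 W/m².
SF₆: ΔF = 0.00057 × (5 − 0) = 0.00057 × 5 = 0.0029 W/m².
CFC-11: Δ = 266 − 4 = 262 ppt = 0.262 ppb; ΔF = 0.26 × 0.262 = 0.0681 W/m².
Total ΔF = 1.8029 + 0.1222 + 0.0029 + 0.0681 = 1.9961 W/m².

ΔF = 2.00 W/m²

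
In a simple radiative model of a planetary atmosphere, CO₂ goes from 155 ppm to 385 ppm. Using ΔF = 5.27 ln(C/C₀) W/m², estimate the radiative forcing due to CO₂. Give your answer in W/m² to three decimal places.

ΔF = 4.795 W/m²

CO₂: 5.27 × ln(385/155) = 5.27 × ln(2.48387) = 5.27 × 0.90982 = 4.7948 W/m².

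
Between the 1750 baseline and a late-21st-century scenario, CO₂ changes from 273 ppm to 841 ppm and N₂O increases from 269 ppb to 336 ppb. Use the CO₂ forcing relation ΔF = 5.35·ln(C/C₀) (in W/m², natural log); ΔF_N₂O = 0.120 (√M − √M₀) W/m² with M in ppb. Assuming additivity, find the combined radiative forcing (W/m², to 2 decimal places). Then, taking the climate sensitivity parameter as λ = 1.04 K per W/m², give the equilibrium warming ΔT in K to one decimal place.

CO₂: 5.35 × ln(841/273) = 5.35 × ln(3.08059) = 5.35 × 1.12512 = 6.0194 W/m².
N₂O: 0.120 × (√336 − √269) = 0.120 × (18.3303 − 16.4012) = 0.120 × 1.9291 = 0.2315 W/m².
Total ΔF = 6.0194 + 0.2315 = 6.2509 W/m².
ΔT = λ ΔF = 1.04 × 6.25 = 6.5000 K.

ΔF = 6.25 W/m²; ΔT = 6.5 K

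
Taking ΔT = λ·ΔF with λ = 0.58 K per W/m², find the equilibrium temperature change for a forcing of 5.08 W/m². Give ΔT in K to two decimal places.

ΔT = λ ΔF = 0.58 × 5.08 = 2.9464 K.

ΔT = 2.95 K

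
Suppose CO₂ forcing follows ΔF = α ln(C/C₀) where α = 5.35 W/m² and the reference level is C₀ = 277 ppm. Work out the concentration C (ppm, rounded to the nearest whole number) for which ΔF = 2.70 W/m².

Set 5.35 ln(C/277) = 2.70, so ln(C/277) = 2.70/5.35 = 0.50467.
Then C/277 = e^0.50467 = 1.65644, giving C = 277 × 1.65644 = 458.83 ppm.

C ≈ 459 ppm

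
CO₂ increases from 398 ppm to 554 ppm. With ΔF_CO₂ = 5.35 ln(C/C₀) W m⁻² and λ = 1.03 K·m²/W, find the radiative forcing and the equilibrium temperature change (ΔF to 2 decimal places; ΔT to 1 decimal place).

ΔF = 1.77 W/m²; ΔT = 1.8 K

CO₂: 5.35 × ln(554/398) = 5.35 × ln(1.39196) = 5.35 × 0.33071 = 1.7693 W/m².
ΔT = λ ΔF = 1.03 × 1.77 = 1.8231 K.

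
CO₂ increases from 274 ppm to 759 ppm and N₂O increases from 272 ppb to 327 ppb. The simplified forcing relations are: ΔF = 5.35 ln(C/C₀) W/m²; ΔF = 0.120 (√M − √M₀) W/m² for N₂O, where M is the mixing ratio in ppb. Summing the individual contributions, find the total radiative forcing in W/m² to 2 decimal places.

CO₂: 5.35 × ln(759/274) = 5.35 × ln(2.77007) = 5.35 × 1.01887 = 5.4510 W/m².
N₂O: 0.120 × (√327 − √272) = 0.120 × (18.0831 − 16.4924) = 0.120 × 1.5907 = 0.1909 W/m².
Total ΔF = 5.4510 + 0.1909 = 5.6419 W/m².

ΔF = 5.64 W/m²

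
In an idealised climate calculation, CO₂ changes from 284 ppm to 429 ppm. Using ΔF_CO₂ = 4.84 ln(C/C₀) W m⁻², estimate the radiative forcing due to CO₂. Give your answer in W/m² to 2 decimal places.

CO₂: 4.84 × ln(429/284) = 4.84 × ln(1.51056) = 4.84 × 0.41248 = 1.9964 W/m².

ΔF = 2.00 W/m²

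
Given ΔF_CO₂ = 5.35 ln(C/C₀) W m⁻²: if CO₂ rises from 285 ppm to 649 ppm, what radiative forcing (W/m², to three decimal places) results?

ΔF = 4.403 W/m²

CO₂: 5.35 × ln(649/285) = 5.35 × ln(2.27719) = 5.35 × 0.82294 = 4.4027 W/m².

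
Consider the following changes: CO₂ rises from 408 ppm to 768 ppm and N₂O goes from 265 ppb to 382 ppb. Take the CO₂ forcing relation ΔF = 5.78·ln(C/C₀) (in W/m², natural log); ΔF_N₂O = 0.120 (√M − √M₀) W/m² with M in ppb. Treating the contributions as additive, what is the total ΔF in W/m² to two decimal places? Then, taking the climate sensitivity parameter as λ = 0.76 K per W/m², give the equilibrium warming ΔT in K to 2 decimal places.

CO₂: 5.78 × ln(768/408) = 5.78 × ln(1.88235) = 5.78 × 0.63252 = 3.6560 W/m².
N₂O: 0.120 × (√382 − √265) = 0.120 × (19.5448 − 16.2788) = 0.120 × 3.2660 = 0.3919 W/m².
Total ΔF = 3.6560 + 0.3919 = 4.0479 W/m².
ΔT = λ ΔF = 0.76 × 4.05 = 3.0780 K.

ΔF = 4.05 W/m²; ΔT = 3.08 K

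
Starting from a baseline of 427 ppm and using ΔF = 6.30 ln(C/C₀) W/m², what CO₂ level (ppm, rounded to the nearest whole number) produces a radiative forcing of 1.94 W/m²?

C ≈ 581 ppm

Set 6.30 ln(C/427) = 1.94, so ln(C/427) = 1.94/6.30 = 0.30794.
Then C/427 = e^0.30794 = 1.36062, giving C = 427 × 1.36062 = 580.98 ppm.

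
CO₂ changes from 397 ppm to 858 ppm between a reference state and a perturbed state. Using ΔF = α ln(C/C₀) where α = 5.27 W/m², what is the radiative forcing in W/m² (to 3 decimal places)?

ΔF = 4.061 W/m²

CO₂: 5.27 × ln(858/397) = 5.27 × ln(2.16121) = 5.27 × 0.77067 = 4.0614 W/m².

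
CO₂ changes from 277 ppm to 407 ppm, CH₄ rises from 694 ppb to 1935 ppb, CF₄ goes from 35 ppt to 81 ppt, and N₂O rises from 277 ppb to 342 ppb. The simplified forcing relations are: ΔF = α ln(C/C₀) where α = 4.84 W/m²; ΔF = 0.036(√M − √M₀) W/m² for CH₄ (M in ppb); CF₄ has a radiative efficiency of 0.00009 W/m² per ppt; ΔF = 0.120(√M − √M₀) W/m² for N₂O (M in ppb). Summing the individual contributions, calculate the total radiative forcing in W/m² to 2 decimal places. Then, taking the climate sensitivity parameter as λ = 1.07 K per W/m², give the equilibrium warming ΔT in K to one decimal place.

CO₂: 4.84 × ln(407/277) = 4.84 × ln(1.46931) = 4.84 × 0.38479 = 1.8624 W/m².
CH₄: 0.036 × (√1935 − √694) = 0.036 × (43.9886 − 26.3439) = 0.036 × 17.6447 = 0.6352 W/m².
CF₄: ΔF = 0.00009 × (81 − 35) = 0.00009 × 46 = 0.0041 W/m².
N₂O: 0.120 × (√342 − √277) = 0.120 × (18.4932 − 16.6433) = 0.120 × 1.8499 = 0.2220 W/m².
Total ΔF = 1.8624 + 0.6352 + 0.0041 + 0.2220 = 2.7237 W/m².
ΔT = λ ΔF = 1.07 × 2.72 = 2.9104 K.

ΔF = 2.72 W/m²; ΔT = 2.9 K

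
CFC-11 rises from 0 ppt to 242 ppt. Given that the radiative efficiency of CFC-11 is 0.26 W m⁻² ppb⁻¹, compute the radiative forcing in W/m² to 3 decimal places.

ΔF = 0.063 W/m²

CFC-11: Δ = 242 − 0 = 242 ppt = 0.242 ppb; ΔF = 0.26 × 0.242 = 0.0629 W/m².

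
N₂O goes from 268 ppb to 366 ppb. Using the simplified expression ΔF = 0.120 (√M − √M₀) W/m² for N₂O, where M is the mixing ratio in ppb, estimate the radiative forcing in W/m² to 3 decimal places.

ΔF = 0.331 W/m²

N₂O: 0.120 × (√366 − √268) = 0.120 × (19.1311 − 16.3707) = 0.120 × 2.7604 = 0.3312 W/m².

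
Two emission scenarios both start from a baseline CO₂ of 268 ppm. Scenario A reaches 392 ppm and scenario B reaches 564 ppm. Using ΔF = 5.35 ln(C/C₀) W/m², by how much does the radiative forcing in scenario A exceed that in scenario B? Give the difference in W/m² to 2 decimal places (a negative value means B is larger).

ΔF_A = 5.35 ln(392/268) = 5.35 × 0.38027 = 2.0344 W/m².
ΔF_B = 5.35 ln(564/268) = 5.35 × 0.74407 = 3.9808 W/m².
Difference: 2.0344 − 3.9808 = -1.9464 W/m².

ΔF_A − ΔF_B = -1.95 W/m²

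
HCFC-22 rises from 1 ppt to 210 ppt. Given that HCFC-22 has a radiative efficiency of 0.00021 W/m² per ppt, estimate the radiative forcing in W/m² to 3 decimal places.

ΔF = 0.044 W/m²

HCFC-22: ΔF = 0.00021 × (210 − 1) = 0.00021 × 209 = 0.0439 W/m².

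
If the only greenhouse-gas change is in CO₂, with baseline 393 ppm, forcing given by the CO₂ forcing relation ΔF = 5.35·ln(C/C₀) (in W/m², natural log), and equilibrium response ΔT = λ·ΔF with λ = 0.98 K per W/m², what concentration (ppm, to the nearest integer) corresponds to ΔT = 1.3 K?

Required forcing: ΔF = ΔT/λ = 1.3/0.98 = 1.3265 W/m².
Then ln(C/393) = ΔF/5.35 = 1.3265/5.35 = 0.24794.
So C = 393 × e^0.24794 = 393 × 1.28138 = 503.58 ppm.

C ≈ 504 ppm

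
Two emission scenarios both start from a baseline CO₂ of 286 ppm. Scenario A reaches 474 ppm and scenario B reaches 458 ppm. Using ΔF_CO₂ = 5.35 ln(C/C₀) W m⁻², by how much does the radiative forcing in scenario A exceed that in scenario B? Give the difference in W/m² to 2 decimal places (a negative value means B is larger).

ΔF_A − ΔF_B = 0.18 W/m²

ΔF_A = 5.35 ln(474/286) = 5.35 × 0.50522 = 2.7029 W/m².
ΔF_B = 5.35 ln(458/286) = 5.35 × 0.47088 = 2.5192 W/m².
Difference: 2.7029 − 2.5192 = 0.1837 W/m².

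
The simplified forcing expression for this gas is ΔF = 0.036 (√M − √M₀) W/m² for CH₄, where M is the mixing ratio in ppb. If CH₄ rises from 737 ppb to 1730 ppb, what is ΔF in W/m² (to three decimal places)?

CH₄: 0.036 × (√1730 − √737) = 0.036 × (41.5933 − 27.1477) = 0.036 × 14.4456 = 0.5200 W/m².

ΔF = 0.520 W/m²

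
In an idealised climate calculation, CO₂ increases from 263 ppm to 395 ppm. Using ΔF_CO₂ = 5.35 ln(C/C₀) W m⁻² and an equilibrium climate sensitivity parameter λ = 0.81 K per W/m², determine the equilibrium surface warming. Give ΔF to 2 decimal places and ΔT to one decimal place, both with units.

ΔF = 2.18 W/m²; ΔT = 1.8 K

CO₂: 5.35 × ln(395/263) = 5.35 × ln(1.50190) = 5.35 × 0.40673 = 2.1760 W/m².
ΔT = λ ΔF = 0.81 × 2.18 = 1.7658 K.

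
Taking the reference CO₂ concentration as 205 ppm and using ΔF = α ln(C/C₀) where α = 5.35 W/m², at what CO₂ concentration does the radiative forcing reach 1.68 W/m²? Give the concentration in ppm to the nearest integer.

Set 5.35 ln(C/205) = 1.68, so ln(C/205) = 1.68/5.35 = 0.31402.
Then C/205 = e^0.31402 = 1.36892, giving C = 205 × 1.36892 = 280.63 ppm.

C ≈ 281 ppm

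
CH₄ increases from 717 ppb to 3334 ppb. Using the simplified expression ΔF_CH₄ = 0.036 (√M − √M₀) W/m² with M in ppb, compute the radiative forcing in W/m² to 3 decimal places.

ΔF = 1.115 W/m²

CH₄: 0.036 × (√3334 − √717) = 0.036 × (57.7408 − 26.7769) = 0.036 × 30.9639 = 1.1147 W/m².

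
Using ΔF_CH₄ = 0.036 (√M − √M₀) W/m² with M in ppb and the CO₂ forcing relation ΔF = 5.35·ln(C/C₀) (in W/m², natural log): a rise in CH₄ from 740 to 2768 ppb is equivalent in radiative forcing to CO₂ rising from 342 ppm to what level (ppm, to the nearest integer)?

C ≈ 406 ppm

CH₄ forcing: 0.036 × (√2768 − √740) = 0.036 × (52.6118 − 27.2029) = 0.036 × 25.4089 = 0.91472 W/m².
Set 5.35 ln(C/342) = 0.91472: ln(C/342) = 0.91472/5.35 = 0.17098, so C = 342 × e^0.17098 = 342 × 1.18647 = 405.77 ppm.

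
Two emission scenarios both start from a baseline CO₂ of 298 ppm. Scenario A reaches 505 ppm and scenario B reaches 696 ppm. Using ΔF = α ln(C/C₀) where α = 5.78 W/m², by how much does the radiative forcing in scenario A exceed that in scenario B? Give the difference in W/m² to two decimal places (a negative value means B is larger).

ΔF_A = 5.78 ln(505/298) = 5.78 × 0.52746 = 3.0487 W/m².
ΔF_B = 5.78 ln(696/298) = 5.78 × 0.84826 = 4.9029 W/m².
Difference: 3.0487 − 4.9029 = -1.8542 W/m².

ΔF_A − ΔF_B = -1.85 W/m²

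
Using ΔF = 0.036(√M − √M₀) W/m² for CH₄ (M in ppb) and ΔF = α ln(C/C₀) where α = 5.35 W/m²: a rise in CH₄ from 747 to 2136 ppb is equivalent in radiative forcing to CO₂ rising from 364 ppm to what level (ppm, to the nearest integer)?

CH₄ forcing: 0.036 × (√2136 − √747) = 0.036 × (46.2169 − 27.3313) = 0.036 × 18.8856 = 0.67988 W/m².
Set 5.35 ln(C/364) = 0.67988: ln(C/364) = 0.67988/5.35 = 0.12708, so C = 364 × e^0.12708 = 364 × 1.13551 = 413.33 ppm.

C ≈ 413 ppm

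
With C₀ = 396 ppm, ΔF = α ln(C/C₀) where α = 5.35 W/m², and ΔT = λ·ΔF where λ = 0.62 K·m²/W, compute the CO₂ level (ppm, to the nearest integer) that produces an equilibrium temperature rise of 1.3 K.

C ≈ 586 ppm

Required forcing: ΔF = ΔT/λ = 1.3/0.62 = 2.0968 W/m².
Then ln(C/396) = ΔF/5.35 = 2.0968/5.35 = 0.39193.
So C = 396 × e^0.39193 = 396 × 1.47983 = 586.01 ppm.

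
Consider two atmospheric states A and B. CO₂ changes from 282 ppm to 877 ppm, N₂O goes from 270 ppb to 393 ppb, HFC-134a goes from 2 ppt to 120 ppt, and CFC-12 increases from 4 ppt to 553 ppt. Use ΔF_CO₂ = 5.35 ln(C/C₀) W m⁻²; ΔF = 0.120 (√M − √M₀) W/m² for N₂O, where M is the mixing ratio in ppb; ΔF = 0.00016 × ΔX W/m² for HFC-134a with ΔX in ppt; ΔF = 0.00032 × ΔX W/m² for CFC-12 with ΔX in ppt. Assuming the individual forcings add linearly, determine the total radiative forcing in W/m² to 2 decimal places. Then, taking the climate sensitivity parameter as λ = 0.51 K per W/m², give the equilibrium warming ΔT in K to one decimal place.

ΔF = 6.67 W/m²; ΔT = 3.4 K

CO₂: 5.35 × ln(877/282) = 5.35 × ln(3.10993) = 5.35 × 1.13460 = 6.0701 W/m².
N₂O: 0.120 × (√393 − √270) = 0.120 × (19.8242 − 16.4317) = 0.120 × 3.3925 = 0.4071 W/m².
HFC-134a: ΔF = 0.00016 × (120 − 2) = 0.00016 × 118 = 0.0189 W/m².
CFC-12: ΔF = 0.00032 × (553 − 4) = 0.00032 × 549 = 0.1757 W/m².
Total ΔF = 6.0701 + 0.4071 + 0.0189 + 0.1757 = 6.6718 W/m².
ΔT = λ ΔF = 0.51 × 6.67 = 3.4017 K.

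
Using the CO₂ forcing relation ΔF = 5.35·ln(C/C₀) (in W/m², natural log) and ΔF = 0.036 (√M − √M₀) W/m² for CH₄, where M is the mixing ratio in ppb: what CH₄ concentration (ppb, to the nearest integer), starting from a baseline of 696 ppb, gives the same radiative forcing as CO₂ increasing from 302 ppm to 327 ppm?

CO₂ forcing: 5.35 × ln(327/302) = 5.35 × 0.079533 = 0.42550 W/m².
Set 0.036(√M − √696) = 0.42550: √M = 0.42550/0.036 + √696 = 11.8194 + 26.3818 = 38.2012.
M = (38.2012)² = 1459.33 ppb.

M ≈ 1459 ppb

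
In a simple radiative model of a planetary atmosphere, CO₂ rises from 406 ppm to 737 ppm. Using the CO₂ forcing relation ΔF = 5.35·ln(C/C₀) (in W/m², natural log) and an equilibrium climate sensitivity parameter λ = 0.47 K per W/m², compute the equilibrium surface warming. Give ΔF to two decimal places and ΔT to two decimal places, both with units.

CO₂: 5.35 × ln(737/406) = 5.35 × ln(1.81527) = 5.35 × 0.59623 = 3.1898 W/m².
ΔT = λ ΔF = 0.47 × 3.19 = 1.4993 K.

ΔF = 3.19 W/m²; ΔT = 1.50 K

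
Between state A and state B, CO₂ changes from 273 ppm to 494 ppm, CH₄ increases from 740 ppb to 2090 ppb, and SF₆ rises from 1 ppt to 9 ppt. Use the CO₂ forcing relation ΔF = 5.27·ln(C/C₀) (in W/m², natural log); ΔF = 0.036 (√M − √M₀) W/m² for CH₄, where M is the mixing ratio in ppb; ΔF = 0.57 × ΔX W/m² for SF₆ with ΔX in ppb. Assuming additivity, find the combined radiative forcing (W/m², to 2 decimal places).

CO₂: 5.27 × ln(494/273) = 5.27 × ln(1.80952) = 5.27 × 0.59306 = 3.1254 W/m².
CH₄: 0.036 × (√2090 − √740) = 0.036 × (45.7165 − 27.2029) = 0.036 × 18.5136 = 0.6665 W/m².
SF₆: Δ = 9 − 1 = 8 ppt = 0.008 ppb; ΔF = 0.57 × 0.008 = 0.0046 W/m².
Total ΔF = 3.1254 + 0.6665 + 0.0046 = 3.7965 W/m².

ΔF = 3.80 W/m²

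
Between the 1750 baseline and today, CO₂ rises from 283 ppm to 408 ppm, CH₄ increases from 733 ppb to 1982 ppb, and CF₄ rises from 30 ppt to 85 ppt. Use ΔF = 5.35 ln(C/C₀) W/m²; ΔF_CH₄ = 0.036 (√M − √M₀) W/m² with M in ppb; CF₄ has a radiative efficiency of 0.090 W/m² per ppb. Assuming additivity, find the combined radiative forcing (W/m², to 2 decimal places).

ΔF = 2.59 W/m²

CO₂: 5.35 × ln(408/283) = 5.35 × ln(1.44170) = 5.35 × 0.36582 = 1.9571 W/m².
CH₄: 0.036 × (√1982 − √733) = 0.036 × (44.5197 − 27.0740) = 0.036 × 17.4457 = 0.6280 W/m².
CF₄: Δ = 85 − 30 = 55 ppt = 0.055 ppb; ΔF = 0.090 × 0.055 = 0.0050 W/m².
Total ΔF = 1.9571 + 0.6280 + 0.0050 = 2.5901 W/m².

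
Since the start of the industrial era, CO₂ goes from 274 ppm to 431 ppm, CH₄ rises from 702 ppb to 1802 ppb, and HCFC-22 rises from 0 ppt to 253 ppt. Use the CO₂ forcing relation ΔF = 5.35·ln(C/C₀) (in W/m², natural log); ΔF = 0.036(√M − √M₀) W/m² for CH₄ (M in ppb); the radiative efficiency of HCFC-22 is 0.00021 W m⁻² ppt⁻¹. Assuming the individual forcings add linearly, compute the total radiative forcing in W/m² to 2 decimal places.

ΔF = 3.05 W/m²

CO₂: 5.35 × ln(431/274) = 5.35 × ln(1.57299) = 5.35 × 0.45298 = 2.4234 W/m².
CH₄: 0.036 × (√1802 − √702) = 0.036 × (42.4500 − 26.4953) = 0.036 × 15.9547 = 0.5744 W/m².
HCFC-22: ΔF = 0.00021 × (253 − 0) = 0.00021 × 253 = 0.0531 W/m².
Total ΔF = 2.4234 + 0.5744 + 0.0531 = 3.0509 W/m².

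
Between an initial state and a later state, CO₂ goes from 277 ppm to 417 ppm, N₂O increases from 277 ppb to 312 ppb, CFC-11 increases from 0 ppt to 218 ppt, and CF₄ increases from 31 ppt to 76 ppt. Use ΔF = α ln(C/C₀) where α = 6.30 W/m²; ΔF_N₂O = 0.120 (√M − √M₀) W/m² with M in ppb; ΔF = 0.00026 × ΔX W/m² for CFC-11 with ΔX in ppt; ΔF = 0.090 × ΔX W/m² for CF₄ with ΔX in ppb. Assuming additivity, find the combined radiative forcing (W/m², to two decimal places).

CO₂: 6.30 × ln(417/277) = 6.30 × ln(1.50542) = 6.30 × 0.40907 = 2.5771 W/m².
N₂O: 0.120 × (√312 − √277) = 0.120 × (17.6635 − 16.6433) = 0.120 × 1.0202 = 0.1224 W/m².
CFC-11: ΔF = 0.00026 × (218 − 0) = 0.00026 × 218 = 0.0567 W/m².
CF₄: Δ = 76 − 31 = 45 ppt = 0.045 ppb; ΔF = 0.090 × 0.045 = 0.0041 W/m².
Total ΔF = 2.5771 + 0.1224 + 0.0567 + 0.0041 = 2.7603 W/m².

ΔF = 2.76 W/m²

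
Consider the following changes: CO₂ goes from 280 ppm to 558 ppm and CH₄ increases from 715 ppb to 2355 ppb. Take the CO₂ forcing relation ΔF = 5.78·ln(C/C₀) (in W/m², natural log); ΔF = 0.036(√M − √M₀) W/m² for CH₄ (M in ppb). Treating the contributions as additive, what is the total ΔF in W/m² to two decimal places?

ΔF = 4.77 W/m²

CO₂: 5.78 × ln(558/280) = 5.78 × ln(1.99286) = 5.78 × 0.68957 = 3.9857 W/m².
CH₄: 0.036 × (√2355 − √715) = 0.036 × (48.5283 − 26.7395) = 0.036 × 21.7888 = 0.7844 W/m².
Total ΔF = 3.9857 + 0.7844 = 4.7701 W/m².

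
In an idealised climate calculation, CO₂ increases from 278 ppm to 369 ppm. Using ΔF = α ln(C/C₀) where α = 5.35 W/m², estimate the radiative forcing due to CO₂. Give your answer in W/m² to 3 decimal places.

CO₂ absorption bands are partially saturated, so forcing scales with the logarithm of the concentration ratio.
CO₂: 5.35 × ln(369/278) = 5.35 × ln(1.32734) = 5.35 × 0.28318 = 1.5150 W/m².

ΔF = 1.515 W/m²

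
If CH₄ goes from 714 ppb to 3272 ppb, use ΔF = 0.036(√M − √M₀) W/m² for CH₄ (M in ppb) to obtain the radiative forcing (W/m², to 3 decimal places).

CH₄: 0.036 × (√3272 − √714) = 0.036 × (57.2014 − 26.7208) = 0.036 × 30.4806 = 1.0973 W/m².

ΔF = 1.097 W/m²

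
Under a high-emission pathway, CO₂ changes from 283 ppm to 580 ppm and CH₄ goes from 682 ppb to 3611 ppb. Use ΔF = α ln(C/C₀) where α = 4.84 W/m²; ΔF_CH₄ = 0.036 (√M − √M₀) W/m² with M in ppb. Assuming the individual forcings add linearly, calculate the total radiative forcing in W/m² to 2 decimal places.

ΔF = 4.70 W/m²

CO₂: 4.84 × ln(580/283) = 4.84 × ln(2.04947) = 4.84 × 0.71758 = 3.4731 W/m².
CH₄: 0.036 × (√3611 − √682) = 0.036 × (60.0916 − 26.1151) = 0.036 × 33.9765 = 1.2232 W/m².
Total ΔF = 3.4731 + 1.2232 = 4.6963 W/m².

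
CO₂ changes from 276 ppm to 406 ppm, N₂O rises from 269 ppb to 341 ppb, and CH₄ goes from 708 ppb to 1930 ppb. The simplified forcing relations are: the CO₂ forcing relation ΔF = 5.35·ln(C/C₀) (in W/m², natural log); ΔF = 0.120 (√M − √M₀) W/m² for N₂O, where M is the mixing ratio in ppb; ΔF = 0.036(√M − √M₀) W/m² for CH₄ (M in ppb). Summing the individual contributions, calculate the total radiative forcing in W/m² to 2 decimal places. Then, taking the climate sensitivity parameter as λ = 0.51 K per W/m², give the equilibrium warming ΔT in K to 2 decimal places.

CO₂: 5.35 × ln(406/276) = 5.35 × ln(1.47101) = 5.35 × 0.38595 = 2.0648 W/m².
N₂O: 0.120 × (√341 − √269) = 0.120 × (18.4662 − 16.4012) = 0.120 × 2.0650 = 0.2478 W/m².
CH₄: 0.036 × (√1930 − √708) = 0.036 × (43.9318 − 26.6083) = 0.036 × 17.3235 = 0.6236 W/m².
Total ΔF = 2.0648 + 0.2478 + 0.6236 = 2.9362 W/m².
ΔT = λ ΔF = 0.51 × 2.94 = 1.4994 K.

ΔF = 2.94 W/m²; ΔT = 1.50 K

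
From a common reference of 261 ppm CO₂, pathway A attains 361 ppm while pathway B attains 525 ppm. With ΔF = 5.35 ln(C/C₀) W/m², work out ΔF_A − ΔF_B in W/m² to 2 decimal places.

ΔF_A − ΔF_B = -2.00 W/m²

ΔF_A = 5.35 ln(361/261) = 5.35 × 0.32436 = 1.7353 W/m².
ΔF_B = 5.35 ln(525/261) = 5.35 × 0.69888 = 3.7390 W/m².
Difference: 1.7353 − 3.7390 = -2.0037 W/m².
(Equivalently, ΔF_A − ΔF_B = 5.35 ln(361/525) = 5.35 × -0.37452 = -2.0037 W/m².)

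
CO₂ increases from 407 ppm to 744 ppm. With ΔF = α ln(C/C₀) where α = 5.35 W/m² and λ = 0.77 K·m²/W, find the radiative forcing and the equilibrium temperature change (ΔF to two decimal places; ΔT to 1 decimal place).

ΔF = 3.23 W/m²; ΔT = 2.5 K

CO₂: 5.35 × ln(744/407) = 5.35 × ln(1.82801) = 5.35 × 0.60323 = 3.2273 W/m².
ΔT = λ ΔF = 0.77 × 3.23 = 2.4871 K.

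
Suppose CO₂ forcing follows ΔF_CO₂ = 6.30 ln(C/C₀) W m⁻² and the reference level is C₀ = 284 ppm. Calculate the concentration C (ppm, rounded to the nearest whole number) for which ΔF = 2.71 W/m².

C ≈ 437 ppm

Set 6.30 ln(C/284) = 2.71, so ln(C/284) = 2.71/6.30 = 0.43016.
Then C/284 = e^0.43016 = 1.53750, giving C = 284 × 1.53750 = 436.65 ppm.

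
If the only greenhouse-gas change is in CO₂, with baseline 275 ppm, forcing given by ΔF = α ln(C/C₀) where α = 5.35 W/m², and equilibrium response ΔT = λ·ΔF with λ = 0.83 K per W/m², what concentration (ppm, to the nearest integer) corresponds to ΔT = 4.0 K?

C ≈ 677 ppm

Required forcing: ΔF = ΔT/λ = 4.0/0.83 = 4.8193 W/m².
Then ln(C/275) = ΔF/5.35 = 4.8193/5.35 = 0.90080.
So C = 275 × e^0.90080 = 275 × 2.46157 = 676.93 ppm.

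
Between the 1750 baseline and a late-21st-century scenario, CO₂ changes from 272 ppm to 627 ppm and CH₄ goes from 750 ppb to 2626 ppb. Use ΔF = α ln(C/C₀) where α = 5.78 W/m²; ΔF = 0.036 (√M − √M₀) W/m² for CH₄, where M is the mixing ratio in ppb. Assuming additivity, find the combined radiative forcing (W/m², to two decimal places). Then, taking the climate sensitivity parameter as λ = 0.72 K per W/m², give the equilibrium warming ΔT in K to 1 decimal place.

ΔF = 5.69 W/m²; ΔT = 4.1 K

CO₂: 5.78 × ln(627/272) = 5.78 × ln(2.30515) = 5.78 × 0.83515 = 4.8272 W/m².
CH₄: 0.036 × (√2626 − √750) = 0.036 × (51.2445 − 27.3861) = 0.036 × 23.8584 = 0.8589 W/m².
Total ΔF = 4.8272 + 0.8589 = 5.6861 W/m².
ΔT = λ ΔF = 0.72 × 5.69 = 4.0968 K.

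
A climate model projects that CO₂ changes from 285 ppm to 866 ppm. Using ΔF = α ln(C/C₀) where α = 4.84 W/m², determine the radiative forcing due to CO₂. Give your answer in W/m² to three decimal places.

ΔF = 5.379 W/m²

CO₂ absorption bands are partially saturated, so forcing scales with the logarithm of the concentration ratio.
CO₂: 4.84 × ln(866/285) = 4.84 × ln(3.03860) = 4.84 × 1.11140 = 5.3792 W/m².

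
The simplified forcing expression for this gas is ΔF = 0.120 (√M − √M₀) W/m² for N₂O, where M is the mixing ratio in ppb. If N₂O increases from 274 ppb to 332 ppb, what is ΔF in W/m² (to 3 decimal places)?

ΔF = 0.200 W/m²

N₂O: 0.120 × (√332 − √274) = 0.120 × (18.2209 − 16.5529) = 0.120 × 1.6680 = 0.2002 W/m².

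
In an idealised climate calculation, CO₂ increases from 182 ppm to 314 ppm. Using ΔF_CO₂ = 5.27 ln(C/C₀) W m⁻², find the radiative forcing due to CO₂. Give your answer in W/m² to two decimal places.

CO₂: 5.27 × ln(314/182) = 5.27 × ln(1.72527) = 5.27 × 0.54538 = 2.8742 W/m².

ΔF = 2.87 W/m²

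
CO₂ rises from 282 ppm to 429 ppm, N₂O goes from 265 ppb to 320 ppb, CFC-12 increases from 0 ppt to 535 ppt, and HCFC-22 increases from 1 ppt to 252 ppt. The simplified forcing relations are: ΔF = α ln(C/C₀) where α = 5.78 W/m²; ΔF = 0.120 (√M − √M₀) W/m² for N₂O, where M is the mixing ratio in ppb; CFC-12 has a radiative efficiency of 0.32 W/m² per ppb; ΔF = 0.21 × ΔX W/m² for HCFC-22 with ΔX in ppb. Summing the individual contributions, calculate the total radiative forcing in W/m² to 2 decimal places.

CO₂: 5.78 × ln(429/282) = 5.78 × ln(1.52128) = 5.78 × 0.41955 = 2.4250 W/m².
N₂O: 0.120 × (√320 − √265) = 0.120 × (17.8885 − 16.2788) = 0.120 × 1.6097 = 0.1932 W/m².
CFC-12: Δ = 535 − 0 = 535 ppt = 0.535 ppb; ΔF = 0.32 × 0.535 = 0.1712 W/m².
HCFC-22: Δ = 252 − 1 = 251 ppt = 0.251 ppb; ΔF = 0.21 × 0.251 = 0.0527 W/m².
Total ΔF = 2.4250 + 0.1932 + 0.1712 + 0.0527 = 2.8421 W/m².

ΔF = 2.84 W/m²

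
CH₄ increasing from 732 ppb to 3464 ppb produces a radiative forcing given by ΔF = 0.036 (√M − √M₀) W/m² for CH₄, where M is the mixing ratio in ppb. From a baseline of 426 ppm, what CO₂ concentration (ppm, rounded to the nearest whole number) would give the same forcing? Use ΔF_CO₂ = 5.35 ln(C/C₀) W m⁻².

C ≈ 528 ppm

CH₄ forcing: 0.036 × (√3464 − √732) = 0.036 × (58.8558 − 27.0555) = 0.036 × 31.8003 = 1.14481 W/m².
Set 5.35 ln(C/426) = 1.14481: ln(C/426) = 1.14481/5.35 = 0.21398, so C = 426 × e^0.21398 = 426 × 1.23860 = 527.64 ppm.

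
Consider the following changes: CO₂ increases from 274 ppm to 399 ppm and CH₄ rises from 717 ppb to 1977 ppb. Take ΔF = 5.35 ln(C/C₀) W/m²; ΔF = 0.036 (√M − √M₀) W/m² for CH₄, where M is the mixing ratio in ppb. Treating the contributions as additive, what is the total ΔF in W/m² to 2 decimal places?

CO₂: 5.35 × ln(399/274) = 5.35 × ln(1.45620) = 5.35 × 0.37583 = 2.0107 W/m².
CH₄: 0.036 × (√1977 − √717) = 0.036 × (44.4635 − 26.7769) = 0.036 × 17.6866 = 0.6367 W/m².
Total ΔF = 2.0107 + 0.6367 = 2.6474 W/m².

ΔF = 2.65 W/m²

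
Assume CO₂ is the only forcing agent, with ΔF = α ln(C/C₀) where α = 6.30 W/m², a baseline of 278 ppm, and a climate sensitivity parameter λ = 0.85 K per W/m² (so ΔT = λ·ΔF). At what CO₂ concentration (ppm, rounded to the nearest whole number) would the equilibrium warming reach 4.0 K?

C ≈ 587 ppm

Required forcing: ΔF = ΔT/λ = 4.0/0.85 = 4.7059 W/m².
Then ln(C/278) = ΔF/6.30 = 4.7059/6.30 = 0.74697.
So C = 278 × e^0.74697 = 278 × 2.11060 = 586.75 ppm.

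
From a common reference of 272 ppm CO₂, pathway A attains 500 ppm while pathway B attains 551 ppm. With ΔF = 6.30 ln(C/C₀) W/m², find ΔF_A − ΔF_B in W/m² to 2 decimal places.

ΔF_A − ΔF_B = -0.61 W/m²

ΔF_A = 6.30 ln(500/272) = 6.30 × 0.60881 = 3.8355 W/m².
ΔF_B = 6.30 ln(551/272) = 6.30 × 0.70593 = 4.4474 W/m².
Difference: 3.8355 − 4.4474 = -0.6119 W/m².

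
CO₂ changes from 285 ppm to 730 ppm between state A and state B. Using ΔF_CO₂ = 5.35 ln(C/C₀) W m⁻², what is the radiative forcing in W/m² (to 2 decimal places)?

CO₂: 5.35 × ln(730/285) = 5.35 × ln(2.56140) = 5.35 × 0.94055 = 5.0319 W/m².

ΔF = 5.03 W/m²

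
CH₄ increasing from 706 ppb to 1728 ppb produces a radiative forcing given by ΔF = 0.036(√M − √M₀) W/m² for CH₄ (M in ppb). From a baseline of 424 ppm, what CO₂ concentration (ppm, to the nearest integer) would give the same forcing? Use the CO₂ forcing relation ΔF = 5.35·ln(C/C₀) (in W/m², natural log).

CH₄ forcing: 0.036 × (√1728 − √706) = 0.036 × (41.5692 − 26.5707) = 0.036 × 14.9985 = 0.53995 W/m².
Set 5.35 ln(C/424) = 0.53995: ln(C/424) = 0.53995/5.35 = 0.10093, so C = 424 × e^0.10093 = 424 × 1.10620 = 469.03 ppm.

C ≈ 469 ppm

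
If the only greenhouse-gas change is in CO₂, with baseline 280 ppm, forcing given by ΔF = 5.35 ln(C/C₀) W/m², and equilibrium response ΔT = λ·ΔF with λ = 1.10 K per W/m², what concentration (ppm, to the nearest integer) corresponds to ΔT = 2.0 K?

C ≈ 393 ppm

Required forcing: ΔF = ΔT/λ = 2.0/1.10 = 1.8182 W/m².
Then ln(C/280) = ΔF/5.35 = 1.8182/5.35 = 0.33985.
So C = 280 × e^0.33985 = 280 × 1.40474 = 393.33 ppm.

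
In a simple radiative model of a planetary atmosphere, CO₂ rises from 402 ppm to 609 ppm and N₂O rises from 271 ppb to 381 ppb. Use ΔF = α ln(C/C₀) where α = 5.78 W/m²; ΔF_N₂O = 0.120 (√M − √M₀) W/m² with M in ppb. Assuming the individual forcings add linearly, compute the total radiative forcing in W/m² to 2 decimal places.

ΔF = 2.77 W/m²

CO₂: 5.78 × ln(609/402) = 5.78 × ln(1.51493) = 5.78 × 0.41537 = 2.4008 W/m².
N₂O: 0.120 × (√381 − √271) = 0.120 × (19.5192 − 16.4621) = 0.120 × 3.0571 = 0.3669 W/m².
Total ΔF = 2.4008 + 0.3669 = 2.7677 W/m².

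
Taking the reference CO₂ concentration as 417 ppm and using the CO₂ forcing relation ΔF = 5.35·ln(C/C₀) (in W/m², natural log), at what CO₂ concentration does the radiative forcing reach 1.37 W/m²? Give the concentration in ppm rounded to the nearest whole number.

Set 5.35 ln(C/417) = 1.37, so ln(C/417) = 1.37/5.35 = 0.25607.
Then C/417 = e^0.25607 = 1.29184, giving C = 417 × 1.29184 = 538.70 ppm.

C ≈ 539 ppm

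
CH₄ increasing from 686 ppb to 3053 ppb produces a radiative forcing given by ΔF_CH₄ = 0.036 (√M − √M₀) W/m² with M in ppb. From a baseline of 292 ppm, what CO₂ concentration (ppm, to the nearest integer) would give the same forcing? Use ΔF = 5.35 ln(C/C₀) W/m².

CH₄ forcing: 0.036 × (√3053 − √686) = 0.036 × (55.2540 − 26.1916) = 0.036 × 29.0624 = 1.04625 W/m².
Set 5.35 ln(C/292) = 1.04625: ln(C/292) = 1.04625/5.35 = 0.19556, so C = 292 × e^0.19556 = 292 × 1.21599 = 355.07 ppm.

C ≈ 355 ppm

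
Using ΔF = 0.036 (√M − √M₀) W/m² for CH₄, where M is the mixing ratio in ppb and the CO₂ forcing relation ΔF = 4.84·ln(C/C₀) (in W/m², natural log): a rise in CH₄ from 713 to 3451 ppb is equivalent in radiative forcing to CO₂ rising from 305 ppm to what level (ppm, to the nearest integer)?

CH₄ forcing: 0.036 × (√3451 − √713) = 0.036 × (58.7452 − 26.7021) = 0.036 × 32.0431 = 1.15355 W/m².
Set 4.84 ln(C/305) = 1.15355: ln(C/305) = 1.15355/4.84 = 0.23834, so C = 305 × e^0.23834 = 305 × 1.26914 = 387.09 ppm.

C ≈ 387 ppm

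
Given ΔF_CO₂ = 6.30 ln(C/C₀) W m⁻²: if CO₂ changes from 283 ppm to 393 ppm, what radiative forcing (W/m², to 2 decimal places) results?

CO₂: 6.30 × ln(393/283) = 6.30 × ln(1.38869) = 6.30 × 0.32836 = 2.0687 W/m².

ΔF = 2.07 W/m²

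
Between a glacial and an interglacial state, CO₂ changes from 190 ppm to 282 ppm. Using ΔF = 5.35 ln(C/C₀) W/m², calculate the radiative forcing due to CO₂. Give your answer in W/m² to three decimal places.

CO₂: 5.35 × ln(282/190) = 5.35 × ln(1.48421) = 5.35 × 0.39488 = 2.1126 W/m².

ΔF = 2.113 W/m²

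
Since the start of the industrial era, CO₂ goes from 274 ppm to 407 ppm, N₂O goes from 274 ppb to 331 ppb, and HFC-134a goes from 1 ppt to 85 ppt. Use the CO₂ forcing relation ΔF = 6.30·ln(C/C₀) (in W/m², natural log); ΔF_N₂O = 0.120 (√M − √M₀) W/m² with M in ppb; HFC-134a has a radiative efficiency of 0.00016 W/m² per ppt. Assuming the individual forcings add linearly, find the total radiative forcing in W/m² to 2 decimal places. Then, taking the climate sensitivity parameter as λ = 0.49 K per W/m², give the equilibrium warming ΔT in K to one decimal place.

ΔF = 2.70 W/m²; ΔT = 1.3 K

CO₂: 6.30 × ln(407/274) = 6.30 × ln(1.48540) = 6.30 × 0.39568 = 2.4928 W/m².
N₂O: 0.120 × (√331 − √274) = 0.120 × (18.1934 − 16.5529) = 0.120 × 1.6405 = 0.1969 W/m².
HFC-134a: ΔF = 0.00016 × (85 − 1) = 0.00016 × 84 = 0.0134 W/m².
Total ΔF = 2.4928 + 0.1969 + 0.0134 = 2.7031 W/m².
ΔT = λ ΔF = 0.49 × 2.70 = 1.3230 K.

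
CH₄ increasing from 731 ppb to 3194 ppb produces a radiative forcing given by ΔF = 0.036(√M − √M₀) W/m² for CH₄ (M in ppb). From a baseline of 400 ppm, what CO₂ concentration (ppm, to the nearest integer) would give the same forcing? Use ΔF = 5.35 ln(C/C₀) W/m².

CH₄ forcing: 0.036 × (√3194 − √731) = 0.036 × (56.5155 − 27.0370) = 0.036 × 29.4785 = 1.06123 W/m².
Set 5.35 ln(C/400) = 1.06123: ln(C/400) = 1.06123/5.35 = 0.19836, so C = 400 × e^0.19836 = 400 × 1.21940 = 487.76 ppm.

C ≈ 488 ppm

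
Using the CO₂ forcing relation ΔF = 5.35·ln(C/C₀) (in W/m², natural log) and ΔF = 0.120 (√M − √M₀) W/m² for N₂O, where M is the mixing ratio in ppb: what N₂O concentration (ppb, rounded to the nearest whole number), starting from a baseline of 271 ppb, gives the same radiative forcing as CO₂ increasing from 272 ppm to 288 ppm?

M ≈ 361 ppb

CO₂ forcing: 5.35 × ln(288/272) = 5.35 × 0.057158 = 0.30580 W/m².
Set 0.120(√M − √271) = 0.30580: √M = 0.30580/0.120 + √271 = 2.5483 + 16.4621 = 19.0104.
M = (19.0104)² = 361.40 ppb.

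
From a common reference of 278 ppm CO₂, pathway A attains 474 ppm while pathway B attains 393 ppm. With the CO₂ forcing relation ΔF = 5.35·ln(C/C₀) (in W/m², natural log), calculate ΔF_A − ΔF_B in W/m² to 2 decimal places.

ΔF_A − ΔF_B = 1.00 W/m²

ΔF_A = 5.35 ln(474/278) = 5.35 × 0.53359 = 2.8547 W/m².
ΔF_B = 5.35 ln(393/278) = 5.35 × 0.34619 = 1.8521 W/m².
Difference: 2.8547 − 1.8521 = 1.0026 W/m².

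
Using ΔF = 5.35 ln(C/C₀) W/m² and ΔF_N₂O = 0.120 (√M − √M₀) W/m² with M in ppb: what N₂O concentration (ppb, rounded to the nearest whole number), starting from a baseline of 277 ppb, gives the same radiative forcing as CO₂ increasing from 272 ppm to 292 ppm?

CO₂ forcing: 5.35 × ln(292/272) = 5.35 × 0.070952 = 0.37959 W/m².
Set 0.120(√M − √277) = 0.37959: √M = 0.37959/0.120 + √277 = 3.1633 + 16.6433 = 19.8066.
M = (19.8066)² = 392.30 ppb.

M ≈ 392 ppb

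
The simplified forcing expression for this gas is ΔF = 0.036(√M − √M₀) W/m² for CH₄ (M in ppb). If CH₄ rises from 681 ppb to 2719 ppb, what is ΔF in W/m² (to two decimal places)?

CH₄: 0.036 × (√2719 − √681) = 0.036 × (52.1440 − 26.0960) = 0.036 × 26.0480 = 0.9377 W/m².

ΔF = 0.94 W/m²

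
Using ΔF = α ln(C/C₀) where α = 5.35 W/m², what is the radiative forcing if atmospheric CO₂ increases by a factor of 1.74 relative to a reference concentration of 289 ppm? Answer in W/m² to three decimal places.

ΔF = 2.963 W/m²

Because the forcing depends only on the ratio C/C₀, the initial concentration does not enter.
ΔF = 5.35 × ln(1.74) = 5.35 × 0.55389 = 2.9633 W/m².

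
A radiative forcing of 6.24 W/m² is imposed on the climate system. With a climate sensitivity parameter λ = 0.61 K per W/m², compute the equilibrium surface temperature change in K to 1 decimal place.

ΔT = 3.8 K

ΔT = λ ΔF = 0.61 × 6.24 = 3.8064 K.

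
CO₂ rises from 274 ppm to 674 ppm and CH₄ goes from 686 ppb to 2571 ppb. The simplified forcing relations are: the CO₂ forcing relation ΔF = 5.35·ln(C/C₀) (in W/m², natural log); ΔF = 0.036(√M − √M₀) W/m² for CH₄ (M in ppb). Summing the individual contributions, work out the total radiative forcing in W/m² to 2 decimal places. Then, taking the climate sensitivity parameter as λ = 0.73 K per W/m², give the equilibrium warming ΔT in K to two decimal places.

CO₂: 5.35 × ln(674/274) = 5.35 × ln(2.45985) = 5.35 × 0.90010 = 4.8155 W/m².
CH₄: 0.036 × (√2571 − √686) = 0.036 × (50.7050 − 26.1916) = 0.036 × 24.5134 = 0.8825 W/m².
Total ΔF = 4.8155 + 0.8825 = 5.6980 W/m².
ΔT = λ ΔF = 0.73 × 5.70 = 4.1610 K.

ΔF = 5.70 W/m²; ΔT = 4.16 K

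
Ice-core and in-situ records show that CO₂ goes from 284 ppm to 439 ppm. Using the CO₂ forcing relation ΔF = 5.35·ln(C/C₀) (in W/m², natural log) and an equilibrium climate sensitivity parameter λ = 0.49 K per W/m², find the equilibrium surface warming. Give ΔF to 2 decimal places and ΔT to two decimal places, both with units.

ΔF = 2.33 W/m²; ΔT = 1.14 K

CO₂: 5.35 × ln(439/284) = 5.35 × ln(1.54577) = 5.35 × 0.43552 = 2.3300 W/m².
ΔT = λ ΔF = 0.49 × 2.33 = 1.1417 K.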